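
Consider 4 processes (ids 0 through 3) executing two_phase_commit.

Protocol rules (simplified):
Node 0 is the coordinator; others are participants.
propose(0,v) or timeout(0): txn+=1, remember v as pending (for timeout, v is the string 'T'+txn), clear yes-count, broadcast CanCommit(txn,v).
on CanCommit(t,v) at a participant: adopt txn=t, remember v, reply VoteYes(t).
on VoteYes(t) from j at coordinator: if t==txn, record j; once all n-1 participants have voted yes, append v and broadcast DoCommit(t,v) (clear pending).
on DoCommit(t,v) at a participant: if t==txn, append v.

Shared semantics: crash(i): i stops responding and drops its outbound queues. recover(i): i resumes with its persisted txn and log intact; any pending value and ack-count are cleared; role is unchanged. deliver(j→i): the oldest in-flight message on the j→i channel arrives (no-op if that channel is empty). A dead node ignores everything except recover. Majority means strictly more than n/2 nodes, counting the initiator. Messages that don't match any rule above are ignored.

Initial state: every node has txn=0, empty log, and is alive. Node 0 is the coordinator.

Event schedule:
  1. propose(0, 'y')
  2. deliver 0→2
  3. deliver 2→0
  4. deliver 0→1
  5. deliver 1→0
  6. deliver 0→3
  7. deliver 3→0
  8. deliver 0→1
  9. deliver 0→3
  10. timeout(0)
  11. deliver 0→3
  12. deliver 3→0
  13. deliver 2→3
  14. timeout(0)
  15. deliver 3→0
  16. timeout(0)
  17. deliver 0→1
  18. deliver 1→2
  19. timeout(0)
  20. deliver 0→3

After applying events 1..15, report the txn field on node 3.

2

[1] propose(0,'y') → N0(coor t1 [-])
[2] deliver 0→2 → N2(part t1 [-])
[3] deliver 2→0 → ∅
[4] deliver 0→1 → N1(part t1 [-])
[5] deliver 1→0 → ∅
[6] deliver 0→3 → N3(part t1 [-])
[7] deliver 3→0 → N0(coor t1 [y])
[8] deliver 0→1 → N1(part t1 [y])
[9] deliver 0→3 → N3(part t1 [y])
[10] timeout(0) → N0(coor t2 [y])
[11] deliver 0→3 → N3(part t2 [y])
[12] deliver 3→0 → ∅
[13] deliver 2→3 → ∅
[14] timeout(0) → N0(coor t3 [y])
[15] deliver 3→0 → ∅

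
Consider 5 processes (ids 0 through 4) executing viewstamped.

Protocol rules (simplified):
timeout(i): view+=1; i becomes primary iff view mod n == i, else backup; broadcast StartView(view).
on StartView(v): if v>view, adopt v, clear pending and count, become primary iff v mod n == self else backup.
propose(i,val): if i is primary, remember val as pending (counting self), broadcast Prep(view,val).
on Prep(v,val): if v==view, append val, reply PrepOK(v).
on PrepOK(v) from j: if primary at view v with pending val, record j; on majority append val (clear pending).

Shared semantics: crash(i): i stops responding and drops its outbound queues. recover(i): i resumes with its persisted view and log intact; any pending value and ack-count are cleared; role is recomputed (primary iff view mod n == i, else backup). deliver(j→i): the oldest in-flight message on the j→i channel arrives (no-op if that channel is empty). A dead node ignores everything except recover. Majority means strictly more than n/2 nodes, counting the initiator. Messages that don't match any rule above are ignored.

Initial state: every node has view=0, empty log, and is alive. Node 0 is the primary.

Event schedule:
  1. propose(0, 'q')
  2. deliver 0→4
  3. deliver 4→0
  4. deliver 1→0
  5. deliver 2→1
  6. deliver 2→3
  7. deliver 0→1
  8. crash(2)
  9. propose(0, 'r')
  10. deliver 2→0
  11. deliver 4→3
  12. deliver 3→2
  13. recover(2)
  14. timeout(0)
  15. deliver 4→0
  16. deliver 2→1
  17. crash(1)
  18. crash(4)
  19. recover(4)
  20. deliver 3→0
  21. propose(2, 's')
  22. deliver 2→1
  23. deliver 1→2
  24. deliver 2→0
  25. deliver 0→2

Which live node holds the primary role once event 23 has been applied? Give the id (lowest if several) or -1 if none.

-1

1. propose(0,'q'):  nop
2. deliver 0→4:  <4:back v0 q>
3. deliver 4→0:  nop
4. deliver 1→0:  nop
5. deliver 2→1:  nop
6. deliver 2→3:  nop
7. deliver 0→1:  <1:back v0 q>
8. crash(2):  <2:✗back v0 ->
9. propose(0,'r'):  nop
10. deliver 2→0:  nop
11. deliver 4→3:  nop
12. deliver 3→2:  nop
13. recover(2):  <2:back v0 ->
14. timeout(0):  <0:back v1 ->
15. deliver 4→0:  nop
16. deliver 2→1:  nop
17. crash(1):  <1:✗back v0 q>
18. crash(4):  <4:✗back v0 q>
19. recover(4):  <4:back v0 q>
20. deliver 3→0:  nop
21. propose(2,'s'):  nop
22. deliver 2→1:  nop
23. deliver 1→2:  nop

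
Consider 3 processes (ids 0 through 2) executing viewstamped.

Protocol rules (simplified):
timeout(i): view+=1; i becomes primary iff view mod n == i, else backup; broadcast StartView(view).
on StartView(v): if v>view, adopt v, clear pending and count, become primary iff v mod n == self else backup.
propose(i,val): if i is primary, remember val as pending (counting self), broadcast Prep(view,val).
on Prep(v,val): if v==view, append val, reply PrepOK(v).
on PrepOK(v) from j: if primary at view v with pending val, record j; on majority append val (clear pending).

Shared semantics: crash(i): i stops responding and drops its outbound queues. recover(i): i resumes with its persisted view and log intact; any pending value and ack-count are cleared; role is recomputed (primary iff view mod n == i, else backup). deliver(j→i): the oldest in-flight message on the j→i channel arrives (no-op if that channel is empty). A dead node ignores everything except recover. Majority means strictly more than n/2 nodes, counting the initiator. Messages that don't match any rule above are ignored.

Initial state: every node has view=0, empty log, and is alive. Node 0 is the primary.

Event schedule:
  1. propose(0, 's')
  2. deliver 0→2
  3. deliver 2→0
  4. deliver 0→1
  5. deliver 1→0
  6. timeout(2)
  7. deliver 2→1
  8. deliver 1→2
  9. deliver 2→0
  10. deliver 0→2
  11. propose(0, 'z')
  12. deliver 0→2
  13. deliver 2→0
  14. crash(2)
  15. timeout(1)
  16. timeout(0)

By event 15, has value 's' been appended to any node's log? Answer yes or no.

e1 propose(0,'s'): ·
e2 deliver 0→2: 2[back,v=0,s]
e3 deliver 2→0: 0[prim,v=0,s]
e4 deliver 0→1: 1[back,v=0,s]
e5 deliver 1→0: ·
e6 timeout(2): 2[back,v=1,s]
e7 deliver 2→1: 1[prim,v=1,s]
e8 deliver 1→2: ·
e9 deliver 2→0: 0[back,v=1,s]
e10 deliver 0→2: ·
e11 propose(0,'z'): ·
e12 deliver 0→2: ·
e13 deliver 2→0: ·
e14 crash(2): 2[✗back,v=1,s]
e15 timeout(1): 1[back,v=2,s]

yes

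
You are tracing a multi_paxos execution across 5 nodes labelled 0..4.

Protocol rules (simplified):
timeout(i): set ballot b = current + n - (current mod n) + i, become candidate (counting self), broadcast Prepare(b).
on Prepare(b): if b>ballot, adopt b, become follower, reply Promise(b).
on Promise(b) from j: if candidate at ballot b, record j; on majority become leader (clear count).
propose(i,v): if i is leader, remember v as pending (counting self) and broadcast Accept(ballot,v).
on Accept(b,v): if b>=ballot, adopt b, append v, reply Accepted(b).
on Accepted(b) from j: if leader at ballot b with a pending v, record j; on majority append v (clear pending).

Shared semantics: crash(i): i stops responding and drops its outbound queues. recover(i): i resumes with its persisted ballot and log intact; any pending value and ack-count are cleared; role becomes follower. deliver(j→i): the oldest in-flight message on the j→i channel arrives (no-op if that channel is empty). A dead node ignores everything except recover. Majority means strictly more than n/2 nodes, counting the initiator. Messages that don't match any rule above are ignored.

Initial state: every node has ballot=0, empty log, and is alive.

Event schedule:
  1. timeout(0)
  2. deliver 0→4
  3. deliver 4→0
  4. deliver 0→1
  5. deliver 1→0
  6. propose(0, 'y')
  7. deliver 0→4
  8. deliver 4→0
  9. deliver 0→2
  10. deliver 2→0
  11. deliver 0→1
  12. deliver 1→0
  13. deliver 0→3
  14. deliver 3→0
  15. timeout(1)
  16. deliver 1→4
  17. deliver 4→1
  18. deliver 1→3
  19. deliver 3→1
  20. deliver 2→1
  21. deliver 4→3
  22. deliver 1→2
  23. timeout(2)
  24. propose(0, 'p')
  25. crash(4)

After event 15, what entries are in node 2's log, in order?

[1] timeout(0) → N0(cand b5 [-])
[2] deliver 0→4 → N4(foll b5 [-])
[3] deliver 4→0 → ∅
[4] deliver 0→1 → N1(foll b5 [-])
[5] deliver 1→0 → N0(lead b5 [-])
[6] propose(0,'y') → ∅
[7] deliver 0→4 → N4(foll b5 [y])
[8] deliver 4→0 → ∅
[9] deliver 0→2 → N2(foll b5 [-])
[10] deliver 2→0 → ∅
[11] deliver 0→1 → N1(foll b5 [y])
[12] deliver 1→0 → N0(lead b5 [y])
[13] deliver 0→3 → N3(foll b5 [-])
[14] deliver 3→0 → ∅
[15] timeout(1) → N1(cand b11 [y])

empty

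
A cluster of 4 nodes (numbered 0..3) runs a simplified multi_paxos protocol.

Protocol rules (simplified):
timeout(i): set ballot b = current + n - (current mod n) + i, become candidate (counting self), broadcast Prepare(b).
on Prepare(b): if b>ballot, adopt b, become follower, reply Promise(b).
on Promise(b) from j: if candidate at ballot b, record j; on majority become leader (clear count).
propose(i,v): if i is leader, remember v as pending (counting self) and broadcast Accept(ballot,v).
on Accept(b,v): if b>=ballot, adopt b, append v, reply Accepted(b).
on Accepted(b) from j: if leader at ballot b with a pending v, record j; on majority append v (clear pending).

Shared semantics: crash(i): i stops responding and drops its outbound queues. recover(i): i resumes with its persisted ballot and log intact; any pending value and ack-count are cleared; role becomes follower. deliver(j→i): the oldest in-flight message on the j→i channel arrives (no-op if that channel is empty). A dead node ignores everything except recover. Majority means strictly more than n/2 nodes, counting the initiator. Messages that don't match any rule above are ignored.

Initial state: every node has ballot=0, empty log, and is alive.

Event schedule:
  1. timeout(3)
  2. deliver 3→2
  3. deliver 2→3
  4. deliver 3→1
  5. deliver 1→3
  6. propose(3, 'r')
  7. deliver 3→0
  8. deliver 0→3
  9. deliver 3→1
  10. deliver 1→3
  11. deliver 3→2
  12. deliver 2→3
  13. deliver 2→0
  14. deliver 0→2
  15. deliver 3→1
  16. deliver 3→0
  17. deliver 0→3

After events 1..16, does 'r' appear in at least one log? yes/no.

step 1 timeout(3): 3={cand,b=7,log=-}
step 2 deliver 3→2: 2={foll,b=7,log=-}
step 3 deliver 2→3: —
step 4 deliver 3→1: 1={foll,b=7,log=-}
step 5 deliver 1→3: 3={lead,b=7,log=-}
step 6 propose(3,'r'): —
step 7 deliver 3→0: 0={foll,b=7,log=-}
step 8 deliver 0→3: —
step 9 deliver 3→1: 1={foll,b=7,log=r}
step 10 deliver 1→3: —
step 11 deliver 3→2: 2={foll,b=7,log=r}
step 12 deliver 2→3: 3={lead,b=7,log=r}
step 13 deliver 2→0: —
step 14 deliver 0→2: —
step 15 deliver 3→1: —
step 16 deliver 3→0: 0={foll,b=7,log=r}

yes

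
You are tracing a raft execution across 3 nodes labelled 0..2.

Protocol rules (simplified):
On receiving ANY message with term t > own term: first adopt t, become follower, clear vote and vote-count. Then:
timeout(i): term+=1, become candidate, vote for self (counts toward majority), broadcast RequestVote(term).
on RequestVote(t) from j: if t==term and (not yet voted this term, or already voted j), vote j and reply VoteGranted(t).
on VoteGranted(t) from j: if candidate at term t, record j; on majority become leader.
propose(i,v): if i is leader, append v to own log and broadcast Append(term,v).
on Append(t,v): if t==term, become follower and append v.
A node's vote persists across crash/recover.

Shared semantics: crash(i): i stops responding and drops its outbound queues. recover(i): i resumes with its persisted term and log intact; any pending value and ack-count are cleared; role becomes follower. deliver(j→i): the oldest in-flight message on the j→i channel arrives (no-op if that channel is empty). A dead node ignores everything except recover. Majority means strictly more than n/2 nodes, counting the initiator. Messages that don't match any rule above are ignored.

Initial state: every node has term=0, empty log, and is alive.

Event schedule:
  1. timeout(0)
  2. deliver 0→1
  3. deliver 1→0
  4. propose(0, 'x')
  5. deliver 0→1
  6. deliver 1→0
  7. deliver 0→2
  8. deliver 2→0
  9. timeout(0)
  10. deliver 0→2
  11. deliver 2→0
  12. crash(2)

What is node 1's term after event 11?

1

after 1 — timeout(0): n0:cand/t1/[-]
after 2 — deliver 0→1: n1:foll/t1/[-]
after 3 — deliver 1→0: n0:lead/t1/[-]
after 4 — propose(0,'x'): n0:lead/t1/[x]
after 5 — deliver 0→1: n1:foll/t1/[x]
after 6 — deliver 1→0: ·
after 7 — deliver 0→2: n2:foll/t1/[-]
after 8 — deliver 2→0: ·
after 9 — timeout(0): n0:cand/t2/[x]
after 10 — deliver 0→2: n2:foll/t1/[x]
after 11 — deliver 2→0: ·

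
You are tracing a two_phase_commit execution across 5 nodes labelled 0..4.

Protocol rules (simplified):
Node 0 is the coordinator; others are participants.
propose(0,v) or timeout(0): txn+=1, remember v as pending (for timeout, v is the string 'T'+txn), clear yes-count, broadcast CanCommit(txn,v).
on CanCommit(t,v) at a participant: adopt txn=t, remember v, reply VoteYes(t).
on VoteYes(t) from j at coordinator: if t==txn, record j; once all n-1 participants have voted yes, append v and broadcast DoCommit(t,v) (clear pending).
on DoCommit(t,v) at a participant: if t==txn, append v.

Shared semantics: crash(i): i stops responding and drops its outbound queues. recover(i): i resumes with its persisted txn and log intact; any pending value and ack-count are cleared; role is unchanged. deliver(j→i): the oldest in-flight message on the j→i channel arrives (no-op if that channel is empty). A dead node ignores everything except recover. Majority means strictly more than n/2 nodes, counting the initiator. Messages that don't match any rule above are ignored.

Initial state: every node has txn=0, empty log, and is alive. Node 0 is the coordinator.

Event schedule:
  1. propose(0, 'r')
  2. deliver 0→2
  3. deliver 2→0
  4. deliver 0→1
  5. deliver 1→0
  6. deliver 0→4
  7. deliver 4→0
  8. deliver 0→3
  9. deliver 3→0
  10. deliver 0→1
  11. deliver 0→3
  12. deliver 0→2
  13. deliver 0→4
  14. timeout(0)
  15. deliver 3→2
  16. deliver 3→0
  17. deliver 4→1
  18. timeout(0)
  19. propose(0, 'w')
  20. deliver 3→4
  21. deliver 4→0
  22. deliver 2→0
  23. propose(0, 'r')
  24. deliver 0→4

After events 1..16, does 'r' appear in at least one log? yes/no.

yes

1. propose(0,'r'):  <0:coor t1 ->
2. deliver 0→2:  <2:part t1 ->
3. deliver 2→0:  nop
4. deliver 0→1:  <1:part t1 ->
5. deliver 1→0:  nop
6. deliver 0→4:  <4:part t1 ->
7. deliver 4→0:  nop
8. deliver 0→3:  <3:part t1 ->
9. deliver 3→0:  <0:coor t1 r>
10. deliver 0→1:  <1:part t1 r>
11. deliver 0→3:  <3:part t1 r>
12. deliver 0→2:  <2:part t1 r>
13. deliver 0→4:  <4:part t1 r>
14. timeout(0):  <0:coor t2 r>
15. deliver 3→2:  nop
16. deliver 3→0:  nop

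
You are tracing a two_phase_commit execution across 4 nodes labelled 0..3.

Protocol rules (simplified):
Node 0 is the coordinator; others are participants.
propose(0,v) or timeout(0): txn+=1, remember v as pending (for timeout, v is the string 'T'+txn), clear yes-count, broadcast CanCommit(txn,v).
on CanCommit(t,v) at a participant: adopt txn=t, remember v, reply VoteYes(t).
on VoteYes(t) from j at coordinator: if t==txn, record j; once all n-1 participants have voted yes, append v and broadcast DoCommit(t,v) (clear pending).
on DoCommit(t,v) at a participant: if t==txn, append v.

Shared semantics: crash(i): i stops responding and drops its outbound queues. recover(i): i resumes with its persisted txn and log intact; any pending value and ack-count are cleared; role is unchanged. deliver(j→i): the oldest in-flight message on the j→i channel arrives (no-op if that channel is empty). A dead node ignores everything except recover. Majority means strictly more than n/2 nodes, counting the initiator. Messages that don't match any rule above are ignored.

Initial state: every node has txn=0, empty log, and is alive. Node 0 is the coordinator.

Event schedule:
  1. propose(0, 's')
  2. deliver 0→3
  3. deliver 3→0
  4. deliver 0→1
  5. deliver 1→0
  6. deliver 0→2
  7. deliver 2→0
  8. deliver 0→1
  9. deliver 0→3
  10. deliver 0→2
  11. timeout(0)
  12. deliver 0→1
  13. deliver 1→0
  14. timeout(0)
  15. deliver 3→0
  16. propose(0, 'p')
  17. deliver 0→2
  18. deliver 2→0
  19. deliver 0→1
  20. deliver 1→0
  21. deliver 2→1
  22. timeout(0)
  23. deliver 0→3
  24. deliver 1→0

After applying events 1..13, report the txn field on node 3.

1

1. propose(0,'s'):  <0:coor t1 ->
2. deliver 0→3:  <3:part t1 ->
3. deliver 3→0:  nop
4. deliver 0→1:  <1:part t1 ->
5. deliver 1→0:  nop
6. deliver 0→2:  <2:part t1 ->
7. deliver 2→0:  <0:coor t1 s>
8. deliver 0→1:  <1:part t1 s>
9. deliver 0→3:  <3:part t1 s>
10. deliver 0→2:  <2:part t1 s>
11. timeout(0):  <0:coor t2 s>
12. deliver 0→1:  <1:part t2 s>
13. deliver 1→0:  nop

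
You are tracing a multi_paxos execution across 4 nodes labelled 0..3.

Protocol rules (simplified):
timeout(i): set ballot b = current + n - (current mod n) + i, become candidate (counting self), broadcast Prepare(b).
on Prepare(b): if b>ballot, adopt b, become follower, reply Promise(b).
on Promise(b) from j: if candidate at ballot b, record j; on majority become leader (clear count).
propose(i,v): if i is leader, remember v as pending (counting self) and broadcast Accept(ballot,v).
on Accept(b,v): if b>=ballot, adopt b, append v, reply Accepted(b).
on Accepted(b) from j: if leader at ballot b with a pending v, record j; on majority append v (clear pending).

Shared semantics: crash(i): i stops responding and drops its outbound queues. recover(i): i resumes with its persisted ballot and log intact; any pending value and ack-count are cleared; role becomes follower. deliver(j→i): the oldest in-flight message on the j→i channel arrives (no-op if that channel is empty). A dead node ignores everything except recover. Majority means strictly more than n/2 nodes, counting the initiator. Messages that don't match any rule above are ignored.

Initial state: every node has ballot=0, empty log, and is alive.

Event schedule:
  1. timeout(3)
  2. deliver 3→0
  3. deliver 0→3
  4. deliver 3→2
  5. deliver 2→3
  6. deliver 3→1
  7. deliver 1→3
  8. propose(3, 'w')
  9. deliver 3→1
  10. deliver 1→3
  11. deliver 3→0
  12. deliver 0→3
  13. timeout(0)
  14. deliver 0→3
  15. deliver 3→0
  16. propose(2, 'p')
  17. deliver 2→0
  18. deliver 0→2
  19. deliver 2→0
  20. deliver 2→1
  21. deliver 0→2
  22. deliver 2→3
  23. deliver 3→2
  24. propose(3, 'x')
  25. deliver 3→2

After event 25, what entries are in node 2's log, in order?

empty

e1 timeout(3): 3[cand,b=7,-]
e2 deliver 3→0: 0[foll,b=7,-]
e3 deliver 0→3: ·
e4 deliver 3→2: 2[foll,b=7,-]
e5 deliver 2→3: 3[lead,b=7,-]
e6 deliver 3→1: 1[foll,b=7,-]
e7 deliver 1→3: ·
e8 propose(3,'w'): ·
e9 deliver 3→1: 1[foll,b=7,w]
e10 deliver 1→3: ·
e11 deliver 3→0: 0[foll,b=7,w]
e12 deliver 0→3: 3[lead,b=7,w]
e13 timeout(0): 0[cand,b=8,w]
e14 deliver 0→3: 3[foll,b=8,w]
e15 deliver 3→0: ·
e16 propose(2,'p'): ·
e17 deliver 2→0: ·
e18 deliver 0→2: 2[foll,b=8,-]
e19 deliver 2→0: 0[lead,b=8,w]
e20 deliver 2→1: ·
e21 deliver 0→2: ·
e22 deliver 2→3: ·
e23 deliver 3→2: ·
e24 propose(3,'x'): ·
e25 deliver 3→2: ·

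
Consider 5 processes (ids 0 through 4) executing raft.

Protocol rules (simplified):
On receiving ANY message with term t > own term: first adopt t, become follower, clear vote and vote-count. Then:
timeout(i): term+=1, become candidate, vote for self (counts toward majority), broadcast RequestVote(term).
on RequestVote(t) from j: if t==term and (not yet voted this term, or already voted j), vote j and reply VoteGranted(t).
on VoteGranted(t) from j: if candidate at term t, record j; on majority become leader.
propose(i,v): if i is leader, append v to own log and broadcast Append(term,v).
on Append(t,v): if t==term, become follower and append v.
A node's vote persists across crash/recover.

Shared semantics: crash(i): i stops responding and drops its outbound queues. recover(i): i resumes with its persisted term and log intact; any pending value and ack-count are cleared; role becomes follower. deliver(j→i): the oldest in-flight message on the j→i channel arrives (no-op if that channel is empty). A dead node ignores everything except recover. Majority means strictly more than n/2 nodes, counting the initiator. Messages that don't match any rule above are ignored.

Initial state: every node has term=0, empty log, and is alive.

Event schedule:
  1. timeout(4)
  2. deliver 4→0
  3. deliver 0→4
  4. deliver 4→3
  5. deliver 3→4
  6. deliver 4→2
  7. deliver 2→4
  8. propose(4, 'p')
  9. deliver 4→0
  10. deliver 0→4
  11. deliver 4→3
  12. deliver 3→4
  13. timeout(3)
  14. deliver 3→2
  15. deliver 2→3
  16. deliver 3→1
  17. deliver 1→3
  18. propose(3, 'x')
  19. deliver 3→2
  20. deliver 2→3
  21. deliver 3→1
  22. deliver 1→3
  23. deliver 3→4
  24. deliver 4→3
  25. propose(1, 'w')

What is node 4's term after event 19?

e1 timeout(4): 4[cand,t=1,-]
e2 deliver 4→0: 0[foll,t=1,-]
e3 deliver 0→4: ·
e4 deliver 4→3: 3[foll,t=1,-]
e5 deliver 3→4: 4[lead,t=1,-]
e6 deliver 4→2: 2[foll,t=1,-]
e7 deliver 2→4: ·
e8 propose(4,'p'): 4[lead,t=1,p]
e9 deliver 4→0: 0[foll,t=1,p]
e10 deliver 0→4: ·
e11 deliver 4→3: 3[foll,t=1,p]
e12 deliver 3→4: ·
e13 timeout(3): 3[cand,t=2,p]
e14 deliver 3→2: 2[foll,t=2,-]
e15 deliver 2→3: ·
e16 deliver 3→1: 1[foll,t=2,-]
e17 deliver 1→3: 3[lead,t=2,p]
e18 propose(3,'x'): 3[lead,t=2,p,x]
e19 deliver 3→2: 2[foll,t=2,x]

1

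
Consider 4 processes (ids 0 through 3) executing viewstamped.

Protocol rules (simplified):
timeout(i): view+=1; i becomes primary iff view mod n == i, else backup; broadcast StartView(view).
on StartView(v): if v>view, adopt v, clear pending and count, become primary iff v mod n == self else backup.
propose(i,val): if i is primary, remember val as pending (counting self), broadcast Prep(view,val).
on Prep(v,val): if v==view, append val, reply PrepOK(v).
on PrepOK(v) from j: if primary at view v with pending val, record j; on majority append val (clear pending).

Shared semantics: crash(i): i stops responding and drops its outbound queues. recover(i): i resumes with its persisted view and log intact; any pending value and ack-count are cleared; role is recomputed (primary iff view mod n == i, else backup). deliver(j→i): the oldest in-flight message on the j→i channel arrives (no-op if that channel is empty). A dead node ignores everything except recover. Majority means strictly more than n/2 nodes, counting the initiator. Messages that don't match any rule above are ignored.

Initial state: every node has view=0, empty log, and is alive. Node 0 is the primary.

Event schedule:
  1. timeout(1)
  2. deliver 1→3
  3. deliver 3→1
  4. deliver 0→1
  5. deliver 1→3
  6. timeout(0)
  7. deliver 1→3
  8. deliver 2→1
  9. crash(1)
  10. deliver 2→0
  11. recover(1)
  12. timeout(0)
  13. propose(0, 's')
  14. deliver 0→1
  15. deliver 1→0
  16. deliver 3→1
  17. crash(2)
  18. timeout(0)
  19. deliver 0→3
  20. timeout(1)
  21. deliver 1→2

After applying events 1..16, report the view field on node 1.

after 1 — timeout(1): n1:prim/v1/[-]
after 2 — deliver 1→3: n3:back/v1/[-]
after 3 — deliver 3→1: ·
after 4 — deliver 0→1: ·
after 5 — deliver 1→3: ·
after 6 — timeout(0): n0:back/v1/[-]
after 7 — deliver 1→3: ·
after 8 — deliver 2→1: ·
after 9 — crash(1): n1:✗prim/v1/[-]
after 10 — deliver 2→0: ·
after 11 — recover(1): n1:prim/v1/[-]
after 12 — timeout(0): n0:back/v2/[-]
after 13 — propose(0,'s'): ·
after 14 — deliver 0→1: ·
after 15 — deliver 1→0: ·
after 16 — deliver 3→1: ·

1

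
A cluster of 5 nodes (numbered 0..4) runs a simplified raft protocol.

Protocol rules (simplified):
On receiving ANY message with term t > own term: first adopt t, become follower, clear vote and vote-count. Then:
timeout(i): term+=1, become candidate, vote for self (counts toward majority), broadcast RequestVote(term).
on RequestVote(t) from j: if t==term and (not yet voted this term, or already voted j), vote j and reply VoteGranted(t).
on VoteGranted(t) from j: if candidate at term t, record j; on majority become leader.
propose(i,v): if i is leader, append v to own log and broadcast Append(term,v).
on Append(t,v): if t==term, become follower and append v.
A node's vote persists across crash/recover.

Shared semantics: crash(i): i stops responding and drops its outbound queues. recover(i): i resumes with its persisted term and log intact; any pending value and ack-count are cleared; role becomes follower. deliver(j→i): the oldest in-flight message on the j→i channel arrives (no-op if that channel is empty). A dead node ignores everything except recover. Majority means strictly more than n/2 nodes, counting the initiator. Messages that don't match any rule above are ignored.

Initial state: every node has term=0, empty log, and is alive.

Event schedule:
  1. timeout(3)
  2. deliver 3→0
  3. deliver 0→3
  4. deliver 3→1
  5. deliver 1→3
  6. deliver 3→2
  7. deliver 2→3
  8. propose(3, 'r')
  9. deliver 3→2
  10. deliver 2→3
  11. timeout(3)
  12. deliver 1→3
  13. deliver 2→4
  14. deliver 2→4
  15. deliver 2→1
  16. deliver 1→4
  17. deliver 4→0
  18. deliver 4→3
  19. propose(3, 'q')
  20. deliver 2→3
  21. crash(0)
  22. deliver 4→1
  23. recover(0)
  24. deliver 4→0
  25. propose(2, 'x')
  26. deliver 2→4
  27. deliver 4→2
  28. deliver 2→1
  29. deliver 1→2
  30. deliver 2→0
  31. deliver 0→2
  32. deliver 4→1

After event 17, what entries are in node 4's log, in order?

e1 timeout(3): 3[cand,t=1,-]
e2 deliver 3→0: 0[foll,t=1,-]
e3 deliver 0→3: ·
e4 deliver 3→1: 1[foll,t=1,-]
e5 deliver 1→3: 3[lead,t=1,-]
e6 deliver 3→2: 2[foll,t=1,-]
e7 deliver 2→3: ·
e8 propose(3,'r'): 3[lead,t=1,r]
e9 deliver 3→2: 2[foll,t=1,r]
e10 deliver 2→3: ·
e11 timeout(3): 3[cand,t=2,r]
e12 deliver 1→3: ·
e13 deliver 2→4: ·
e14 deliver 2→4: ·
e15 deliver 2→1: ·
e16 deliver 1→4: ·
e17 deliver 4→0: ·

empty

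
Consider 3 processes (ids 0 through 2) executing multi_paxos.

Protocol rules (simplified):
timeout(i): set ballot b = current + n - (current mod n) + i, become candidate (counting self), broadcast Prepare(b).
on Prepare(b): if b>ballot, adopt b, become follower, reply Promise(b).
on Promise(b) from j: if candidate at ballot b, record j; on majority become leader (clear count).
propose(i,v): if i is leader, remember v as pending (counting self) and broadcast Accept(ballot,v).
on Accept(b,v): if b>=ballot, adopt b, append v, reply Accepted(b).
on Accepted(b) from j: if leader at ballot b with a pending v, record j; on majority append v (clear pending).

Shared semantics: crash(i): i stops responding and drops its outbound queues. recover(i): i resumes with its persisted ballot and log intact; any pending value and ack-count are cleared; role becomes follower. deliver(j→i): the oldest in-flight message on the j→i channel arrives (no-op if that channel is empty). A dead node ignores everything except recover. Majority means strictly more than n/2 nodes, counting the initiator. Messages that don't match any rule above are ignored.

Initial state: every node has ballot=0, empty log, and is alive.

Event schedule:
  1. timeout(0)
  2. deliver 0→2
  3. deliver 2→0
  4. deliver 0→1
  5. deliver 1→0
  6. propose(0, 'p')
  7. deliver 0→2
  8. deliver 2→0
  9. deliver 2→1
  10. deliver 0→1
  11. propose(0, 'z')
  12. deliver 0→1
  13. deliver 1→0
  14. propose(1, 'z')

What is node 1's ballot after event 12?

1. timeout(0):  <0:cand b3 ->
2. deliver 0→2:  <2:foll b3 ->
3. deliver 2→0:  <0:lead b3 ->
4. deliver 0→1:  <1:foll b3 ->
5. deliver 1→0:  nop
6. propose(0,'p'):  nop
7. deliver 0→2:  <2:foll b3 p>
8. deliver 2→0:  <0:lead b3 p>
9. deliver 2→1:  nop
10. deliver 0→1:  <1:foll b3 p>
11. propose(0,'z'):  nop
12. deliver 0→1:  <1:foll b3 p,z>

3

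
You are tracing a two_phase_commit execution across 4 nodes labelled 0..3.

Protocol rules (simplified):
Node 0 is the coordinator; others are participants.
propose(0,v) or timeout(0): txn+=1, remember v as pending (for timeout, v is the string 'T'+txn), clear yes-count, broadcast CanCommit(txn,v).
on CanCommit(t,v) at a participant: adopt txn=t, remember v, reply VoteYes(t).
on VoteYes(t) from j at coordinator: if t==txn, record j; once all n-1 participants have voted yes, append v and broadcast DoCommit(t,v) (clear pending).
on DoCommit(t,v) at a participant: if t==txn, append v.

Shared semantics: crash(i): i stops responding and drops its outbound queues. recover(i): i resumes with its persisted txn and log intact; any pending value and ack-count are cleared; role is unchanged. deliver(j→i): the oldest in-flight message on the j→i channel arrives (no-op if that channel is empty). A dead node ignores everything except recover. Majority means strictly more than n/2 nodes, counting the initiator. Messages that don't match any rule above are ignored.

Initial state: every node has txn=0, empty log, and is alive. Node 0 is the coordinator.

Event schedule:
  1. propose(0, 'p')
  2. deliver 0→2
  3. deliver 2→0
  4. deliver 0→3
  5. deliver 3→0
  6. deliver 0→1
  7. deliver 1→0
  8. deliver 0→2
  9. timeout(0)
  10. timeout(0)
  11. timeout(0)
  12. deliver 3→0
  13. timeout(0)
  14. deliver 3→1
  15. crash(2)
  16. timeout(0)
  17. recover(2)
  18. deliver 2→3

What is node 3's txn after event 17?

after 1 — propose(0,'p'): n0:coor/t1/[-]
after 2 — deliver 0→2: n2:part/t1/[-]
after 3 — deliver 2→0: ·
after 4 — deliver 0→3: n3:part/t1/[-]
after 5 — deliver 3→0: ·
after 6 — deliver 0→1: n1:part/t1/[-]
after 7 — deliver 1→0: n0:coor/t1/[p]
after 8 — deliver 0→2: n2:part/t1/[p]
after 9 — timeout(0): n0:coor/t2/[p]
after 10 — timeout(0): n0:coor/t3/[p]
after 11 — timeout(0): n0:coor/t4/[p]
after 12 — deliver 3→0: ·
after 13 — timeout(0): n0:coor/t5/[p]
after 14 — deliver 3→1: ·
after 15 — crash(2): n2:✗part/t1/[p]
after 16 — timeout(0): n0:coor/t6/[p]
after 17 — recover(2): n2:part/t1/[p]

1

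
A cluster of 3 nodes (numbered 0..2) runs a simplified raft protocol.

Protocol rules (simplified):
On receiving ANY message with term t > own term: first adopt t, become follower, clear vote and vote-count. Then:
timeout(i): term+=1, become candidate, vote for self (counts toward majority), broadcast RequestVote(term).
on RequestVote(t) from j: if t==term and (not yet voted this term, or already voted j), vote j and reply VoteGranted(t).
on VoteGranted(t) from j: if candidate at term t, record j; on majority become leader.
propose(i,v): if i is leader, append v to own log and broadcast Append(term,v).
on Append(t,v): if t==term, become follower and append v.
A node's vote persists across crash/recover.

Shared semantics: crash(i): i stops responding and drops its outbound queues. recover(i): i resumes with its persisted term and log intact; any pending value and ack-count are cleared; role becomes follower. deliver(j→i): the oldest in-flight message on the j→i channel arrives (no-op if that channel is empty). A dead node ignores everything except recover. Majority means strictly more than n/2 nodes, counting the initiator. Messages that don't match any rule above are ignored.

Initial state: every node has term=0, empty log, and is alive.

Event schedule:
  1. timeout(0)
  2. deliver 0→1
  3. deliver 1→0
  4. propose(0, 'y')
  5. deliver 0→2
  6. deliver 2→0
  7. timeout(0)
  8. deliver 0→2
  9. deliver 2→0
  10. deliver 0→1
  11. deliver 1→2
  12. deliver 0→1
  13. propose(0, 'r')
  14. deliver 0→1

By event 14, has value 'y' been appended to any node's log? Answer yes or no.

yes

e1 timeout(0): 0[cand,t=1,-]
e2 deliver 0→1: 1[foll,t=1,-]
e3 deliver 1→0: 0[lead,t=1,-]
e4 propose(0,'y'): 0[lead,t=1,y]
e5 deliver 0→2: 2[foll,t=1,-]
e6 deliver 2→0: ·
e7 timeout(0): 0[cand,t=2,y]
e8 deliver 0→2: 2[foll,t=1,y]
e9 deliver 2→0: ·
e10 deliver 0→1: 1[foll,t=1,y]
e11 deliver 1→2: ·
e12 deliver 0→1: 1[foll,t=2,y]
e13 propose(0,'r'): ·
e14 deliver 0→1: ·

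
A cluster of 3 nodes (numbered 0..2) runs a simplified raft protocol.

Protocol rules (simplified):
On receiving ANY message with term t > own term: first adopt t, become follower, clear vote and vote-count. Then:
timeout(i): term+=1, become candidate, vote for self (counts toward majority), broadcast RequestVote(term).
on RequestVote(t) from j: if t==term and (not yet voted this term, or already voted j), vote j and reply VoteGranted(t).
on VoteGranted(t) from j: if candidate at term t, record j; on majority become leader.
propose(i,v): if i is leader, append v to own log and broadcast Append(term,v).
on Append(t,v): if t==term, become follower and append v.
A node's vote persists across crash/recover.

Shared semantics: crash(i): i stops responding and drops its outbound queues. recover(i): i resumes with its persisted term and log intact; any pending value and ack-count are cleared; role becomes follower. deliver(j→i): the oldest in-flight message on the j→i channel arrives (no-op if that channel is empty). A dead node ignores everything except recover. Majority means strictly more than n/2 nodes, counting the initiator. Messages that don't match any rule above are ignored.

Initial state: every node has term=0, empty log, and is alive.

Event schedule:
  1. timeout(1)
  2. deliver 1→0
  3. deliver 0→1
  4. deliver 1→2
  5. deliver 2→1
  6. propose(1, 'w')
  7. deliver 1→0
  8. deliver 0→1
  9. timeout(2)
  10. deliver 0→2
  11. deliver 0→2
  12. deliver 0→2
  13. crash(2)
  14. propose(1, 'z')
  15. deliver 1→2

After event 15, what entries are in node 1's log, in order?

w,z

e1 timeout(1): 1[cand,t=1,-]
e2 deliver 1→0: 0[foll,t=1,-]
e3 deliver 0→1: 1[lead,t=1,-]
e4 deliver 1→2: 2[foll,t=1,-]
e5 deliver 2→1: ·
e6 propose(1,'w'): 1[lead,t=1,w]
e7 deliver 1→0: 0[foll,t=1,w]
e8 deliver 0→1: ·
e9 timeout(2): 2[cand,t=2,-]
e10 deliver 0→2: ·
e11 deliver 0→2: ·
e12 deliver 0→2: ·
e13 crash(2): 2[✗cand,t=2,-]
e14 propose(1,'z'): 1[lead,t=1,w,z]
e15 deliver 1→2: ·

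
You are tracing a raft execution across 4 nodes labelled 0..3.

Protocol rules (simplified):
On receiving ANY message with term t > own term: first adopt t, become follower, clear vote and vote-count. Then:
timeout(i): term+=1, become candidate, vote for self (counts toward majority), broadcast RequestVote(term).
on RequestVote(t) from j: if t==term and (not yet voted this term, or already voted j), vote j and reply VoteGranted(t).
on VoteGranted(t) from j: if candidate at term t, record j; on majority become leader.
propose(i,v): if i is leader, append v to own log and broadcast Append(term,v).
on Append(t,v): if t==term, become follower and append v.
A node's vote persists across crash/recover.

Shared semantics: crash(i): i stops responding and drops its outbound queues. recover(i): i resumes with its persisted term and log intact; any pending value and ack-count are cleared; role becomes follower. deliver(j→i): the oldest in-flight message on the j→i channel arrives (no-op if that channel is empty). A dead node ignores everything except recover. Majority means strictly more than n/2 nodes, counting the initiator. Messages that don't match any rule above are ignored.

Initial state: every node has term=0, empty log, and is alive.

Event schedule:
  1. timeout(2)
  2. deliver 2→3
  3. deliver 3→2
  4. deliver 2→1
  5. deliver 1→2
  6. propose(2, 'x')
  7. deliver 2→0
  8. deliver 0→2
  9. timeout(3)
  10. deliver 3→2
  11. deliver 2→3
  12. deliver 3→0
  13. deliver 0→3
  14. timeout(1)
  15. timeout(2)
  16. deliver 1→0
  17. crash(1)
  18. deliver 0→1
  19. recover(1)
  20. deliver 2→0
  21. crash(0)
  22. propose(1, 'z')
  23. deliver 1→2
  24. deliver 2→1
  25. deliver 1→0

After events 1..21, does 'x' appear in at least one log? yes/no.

yes

e1 timeout(2): 2[cand,t=1,-]
e2 deliver 2→3: 3[foll,t=1,-]
e3 deliver 3→2: ·
e4 deliver 2→1: 1[foll,t=1,-]
e5 deliver 1→2: 2[lead,t=1,-]
e6 propose(2,'x'): 2[lead,t=1,x]
e7 deliver 2→0: 0[foll,t=1,-]
e8 deliver 0→2: ·
e9 timeout(3): 3[cand,t=2,-]
e10 deliver 3→2: 2[foll,t=2,x]
e11 deliver 2→3: ·
e12 deliver 3→0: 0[foll,t=2,-]
e13 deliver 0→3: ·
e14 timeout(1): 1[cand,t=2,-]
e15 timeout(2): 2[cand,t=3,x]
e16 deliver 1→0: ·
e17 crash(1): 1[✗cand,t=2,-]
e18 deliver 0→1: ·
e19 recover(1): 1[foll,t=2,-]
e20 deliver 2→0: ·
e21 crash(0): 0[✗foll,t=2,-]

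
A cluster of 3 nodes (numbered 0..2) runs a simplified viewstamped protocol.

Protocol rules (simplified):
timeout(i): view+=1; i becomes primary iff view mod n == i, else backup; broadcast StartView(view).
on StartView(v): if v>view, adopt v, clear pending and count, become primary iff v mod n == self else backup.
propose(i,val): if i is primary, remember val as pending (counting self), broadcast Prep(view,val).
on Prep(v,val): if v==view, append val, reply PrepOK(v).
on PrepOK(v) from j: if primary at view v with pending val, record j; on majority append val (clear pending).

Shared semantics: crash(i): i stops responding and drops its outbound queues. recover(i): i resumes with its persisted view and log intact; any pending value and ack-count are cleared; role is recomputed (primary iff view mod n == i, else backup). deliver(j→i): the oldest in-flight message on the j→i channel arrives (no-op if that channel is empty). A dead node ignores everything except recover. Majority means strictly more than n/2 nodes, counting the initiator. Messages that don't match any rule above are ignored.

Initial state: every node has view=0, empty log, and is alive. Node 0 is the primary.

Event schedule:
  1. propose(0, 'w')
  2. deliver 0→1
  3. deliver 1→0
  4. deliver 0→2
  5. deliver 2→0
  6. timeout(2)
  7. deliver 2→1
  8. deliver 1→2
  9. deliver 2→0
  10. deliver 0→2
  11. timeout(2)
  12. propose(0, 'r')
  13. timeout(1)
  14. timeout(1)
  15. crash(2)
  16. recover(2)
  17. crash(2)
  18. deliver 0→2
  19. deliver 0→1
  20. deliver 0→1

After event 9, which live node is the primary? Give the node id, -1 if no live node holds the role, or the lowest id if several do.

1

step 1 propose(0,'w'): —
step 2 deliver 0→1: 1={back,v=0,log=w}
step 3 deliver 1→0: 0={prim,v=0,log=w}
step 4 deliver 0→2: 2={back,v=0,log=w}
step 5 deliver 2→0: —
step 6 timeout(2): 2={back,v=1,log=w}
step 7 deliver 2→1: 1={prim,v=1,log=w}
step 8 deliver 1→2: —
step 9 deliver 2→0: 0={back,v=1,log=w}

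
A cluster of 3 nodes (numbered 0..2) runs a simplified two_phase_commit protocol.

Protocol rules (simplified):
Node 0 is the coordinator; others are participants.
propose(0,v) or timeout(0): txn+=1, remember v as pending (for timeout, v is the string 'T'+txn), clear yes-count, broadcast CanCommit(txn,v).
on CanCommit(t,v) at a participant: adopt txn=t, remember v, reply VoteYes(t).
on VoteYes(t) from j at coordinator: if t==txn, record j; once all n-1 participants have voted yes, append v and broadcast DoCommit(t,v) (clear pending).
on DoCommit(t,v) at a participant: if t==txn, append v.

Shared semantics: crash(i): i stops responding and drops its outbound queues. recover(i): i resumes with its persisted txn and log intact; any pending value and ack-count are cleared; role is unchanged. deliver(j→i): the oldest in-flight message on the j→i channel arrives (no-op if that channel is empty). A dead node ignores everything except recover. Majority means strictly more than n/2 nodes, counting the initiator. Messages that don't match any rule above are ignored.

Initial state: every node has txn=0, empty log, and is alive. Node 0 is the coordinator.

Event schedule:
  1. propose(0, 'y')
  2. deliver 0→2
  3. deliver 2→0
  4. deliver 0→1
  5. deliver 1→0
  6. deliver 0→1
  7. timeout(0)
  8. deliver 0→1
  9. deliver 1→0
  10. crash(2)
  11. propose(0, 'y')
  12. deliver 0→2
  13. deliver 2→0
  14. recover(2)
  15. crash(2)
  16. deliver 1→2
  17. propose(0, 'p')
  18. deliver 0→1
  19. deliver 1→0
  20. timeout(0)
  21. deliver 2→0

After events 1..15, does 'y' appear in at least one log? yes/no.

yes

after 1 — propose(0,'y'): n0:coor/t1/[-]
after 2 — deliver 0→2: n2:part/t1/[-]
after 3 — deliver 2→0: ·
after 4 — deliver 0→1: n1:part/t1/[-]
after 5 — deliver 1→0: n0:coor/t1/[y]
after 6 — deliver 0→1: n1:part/t1/[y]
after 7 — timeout(0): n0:coor/t2/[y]
after 8 — deliver 0→1: n1:part/t2/[y]
after 9 — deliver 1→0: ·
after 10 — crash(2): n2:✗part/t1/[-]
after 11 — propose(0,'y'): n0:coor/t3/[y]
after 12 — deliver 0→2: ·
after 13 — deliver 2→0: ·
after 14 — recover(2): n2:part/t1/[-]
after 15 — crash(2): n2:✗part/t1/[-]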